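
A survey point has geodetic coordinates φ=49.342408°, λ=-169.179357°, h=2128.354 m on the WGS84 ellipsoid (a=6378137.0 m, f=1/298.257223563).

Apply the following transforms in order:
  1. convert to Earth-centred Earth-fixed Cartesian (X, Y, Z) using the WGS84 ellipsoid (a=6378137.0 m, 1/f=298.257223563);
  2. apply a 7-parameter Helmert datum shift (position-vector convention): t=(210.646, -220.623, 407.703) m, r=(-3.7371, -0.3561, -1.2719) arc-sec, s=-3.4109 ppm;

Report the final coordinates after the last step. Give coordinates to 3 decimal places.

X=-4090740.990 m, Y=-782024.034 m, Z=4817468.589 m

start: φ=49.342408°, λ=-169.179357°, h=2128.354 m
→ ECEF (a=6378137.000, f=1/298.257223563): X=-4090952.4520, Y=-781918.5797, Z=4817070.2121
→ Helmert 7p (PV): X=-4090740.9900, Y=-782024.0342, Z=4817468.5886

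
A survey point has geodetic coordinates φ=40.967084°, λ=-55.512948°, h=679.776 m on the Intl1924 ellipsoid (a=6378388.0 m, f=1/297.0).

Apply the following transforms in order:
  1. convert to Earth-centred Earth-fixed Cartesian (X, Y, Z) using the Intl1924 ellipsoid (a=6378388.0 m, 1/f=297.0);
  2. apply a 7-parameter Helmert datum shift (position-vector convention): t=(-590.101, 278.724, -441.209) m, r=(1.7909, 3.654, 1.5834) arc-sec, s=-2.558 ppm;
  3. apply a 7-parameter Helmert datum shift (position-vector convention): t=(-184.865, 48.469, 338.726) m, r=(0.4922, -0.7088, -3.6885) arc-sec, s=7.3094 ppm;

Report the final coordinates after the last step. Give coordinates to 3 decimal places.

start: φ=40.967084°, λ=-55.512948°, h=679.776 m
→ ECEF (a=6378388.000, f=1/297.0): X=2731287.1660, Y=-3975972.0586, Z=4160179.9809
→ Helmert 7p (PV): X=2730794.2978, Y=-3975698.3180, Z=4159645.2239
→ Helmert 7p (PV): X=2730544.0037, Y=-3975737.6684, Z=4160014.2514

X=2730544.004 m, Y=-3975737.668 m, Z=4160014.251 m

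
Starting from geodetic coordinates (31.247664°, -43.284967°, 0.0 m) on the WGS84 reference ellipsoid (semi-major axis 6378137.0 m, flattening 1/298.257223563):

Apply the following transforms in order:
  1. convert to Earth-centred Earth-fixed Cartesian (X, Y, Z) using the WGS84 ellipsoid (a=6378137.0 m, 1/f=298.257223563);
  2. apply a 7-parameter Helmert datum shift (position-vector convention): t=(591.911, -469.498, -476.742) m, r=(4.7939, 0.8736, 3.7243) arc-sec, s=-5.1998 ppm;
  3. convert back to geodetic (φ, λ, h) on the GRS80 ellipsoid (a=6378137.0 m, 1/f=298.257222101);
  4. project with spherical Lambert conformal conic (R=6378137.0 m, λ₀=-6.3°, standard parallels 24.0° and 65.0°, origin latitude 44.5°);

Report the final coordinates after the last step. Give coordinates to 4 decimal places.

E=-3275064.8287 m, N=-624953.0889 m

start: φ=31.247664°, λ=-43.284967°, h=0.000 m
→ ECEF (a=6378137.000, f=1/298.257223563): X=3973018.6164, Y=-3742015.7094, Z=3289399.7513
→ Helmert 7p (PV): X=3973671.3653, Y=-3742470.4637, Z=3288802.1086
→ geod (Bowring, a=6378137.000): φ=31.23937420°, λ=-43.28374413°, h=362.8474 m
→ lcc (R=6378137.0, λ₀=-6.3°): E=-3275064.8287, N=-624953.0889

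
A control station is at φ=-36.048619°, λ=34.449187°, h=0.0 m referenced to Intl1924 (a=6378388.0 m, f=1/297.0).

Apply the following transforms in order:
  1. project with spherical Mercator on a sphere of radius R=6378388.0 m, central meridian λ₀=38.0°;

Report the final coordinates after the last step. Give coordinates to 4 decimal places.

start: φ=-36.048619°, λ=34.449187°, h=0.000 m
→ merc (R=6378388.0, λ₀=38.0°): E=-395290.2504, N=-4307482.8418

E=-395290.2504 m, N=-4307482.8418 m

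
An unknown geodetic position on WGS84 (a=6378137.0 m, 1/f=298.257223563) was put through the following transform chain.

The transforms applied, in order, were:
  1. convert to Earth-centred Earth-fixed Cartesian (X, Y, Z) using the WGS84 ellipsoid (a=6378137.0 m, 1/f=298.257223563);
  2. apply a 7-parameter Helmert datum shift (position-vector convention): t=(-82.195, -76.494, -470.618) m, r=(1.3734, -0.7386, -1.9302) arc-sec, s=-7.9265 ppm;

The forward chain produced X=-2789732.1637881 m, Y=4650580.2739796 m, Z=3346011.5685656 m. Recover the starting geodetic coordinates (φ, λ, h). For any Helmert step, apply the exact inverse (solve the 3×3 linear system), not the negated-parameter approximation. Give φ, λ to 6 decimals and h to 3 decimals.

start: X=-2789732.1638, Y=4650580.2740, Z=3346011.5686 m
→ Helmert⁻¹: X=-2789703.6185, Y=4650689.8084, Z=3346487.7358
→ geod (Bowring, a=6378137.000): φ=31.84956400°, λ=120.95732200°, h=406.1560 m

φ=31.849564°, λ=120.957322°, h=406.156 m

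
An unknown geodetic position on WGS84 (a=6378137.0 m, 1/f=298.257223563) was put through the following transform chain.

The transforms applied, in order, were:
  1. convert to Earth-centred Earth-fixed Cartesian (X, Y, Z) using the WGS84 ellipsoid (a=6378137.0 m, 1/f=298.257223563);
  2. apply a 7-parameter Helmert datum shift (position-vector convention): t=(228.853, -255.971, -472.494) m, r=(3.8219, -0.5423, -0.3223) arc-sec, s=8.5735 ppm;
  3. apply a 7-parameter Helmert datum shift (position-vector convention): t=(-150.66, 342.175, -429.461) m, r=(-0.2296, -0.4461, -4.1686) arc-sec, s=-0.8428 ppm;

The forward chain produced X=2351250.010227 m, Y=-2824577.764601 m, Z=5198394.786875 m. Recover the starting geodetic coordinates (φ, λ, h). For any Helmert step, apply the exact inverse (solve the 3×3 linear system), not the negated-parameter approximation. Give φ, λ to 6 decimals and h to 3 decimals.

start: X=2351250.0102, Y=-2824577.7646, Z=5198394.7869 m
→ Helmert⁻¹: X=2351470.9864, Y=-2824880.5843, Z=5198820.3993
→ Helmert⁻¹: X=2351240.0584, Y=-2824500.3845, Z=5199294.4713
→ geod (Bowring, a=6378137.000): φ=54.92690700°, λ=-50.22449400°, h=3155.2820 m

φ=54.926907°, λ=-50.224494°, h=3155.282 m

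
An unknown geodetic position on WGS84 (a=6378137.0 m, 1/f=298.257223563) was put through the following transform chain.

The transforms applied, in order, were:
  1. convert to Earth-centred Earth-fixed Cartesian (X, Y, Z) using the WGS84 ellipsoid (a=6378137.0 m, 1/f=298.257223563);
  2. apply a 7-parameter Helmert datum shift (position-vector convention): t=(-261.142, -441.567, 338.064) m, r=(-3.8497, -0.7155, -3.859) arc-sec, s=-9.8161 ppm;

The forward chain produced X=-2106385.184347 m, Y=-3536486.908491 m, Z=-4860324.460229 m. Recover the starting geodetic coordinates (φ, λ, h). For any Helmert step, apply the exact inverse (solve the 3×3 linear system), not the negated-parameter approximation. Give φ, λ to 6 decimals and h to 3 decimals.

start: X=-2106385.1843, Y=-3536486.9085, Z=-4860324.4602 m
→ Helmert⁻¹: X=-2106095.4223, Y=-3536028.7341, Z=-4860768.9277
→ geod (Bowring, a=6378137.000): φ=-49.93426900°, λ=-120.77846700°, h=3505.2910 m

φ=-49.934269°, λ=-120.778467°, h=3505.291 m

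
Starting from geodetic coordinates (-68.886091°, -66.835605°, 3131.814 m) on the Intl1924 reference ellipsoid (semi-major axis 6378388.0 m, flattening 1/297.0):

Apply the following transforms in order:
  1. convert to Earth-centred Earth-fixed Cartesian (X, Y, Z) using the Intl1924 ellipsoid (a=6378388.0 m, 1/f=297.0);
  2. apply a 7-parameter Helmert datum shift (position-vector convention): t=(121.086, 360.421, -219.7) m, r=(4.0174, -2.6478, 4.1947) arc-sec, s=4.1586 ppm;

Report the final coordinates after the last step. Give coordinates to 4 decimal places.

X=907169.0475 m, Y=-2119165.7500 m, Z=-5930740.9781 m

start: φ=-68.886091°, λ=-66.835605°, h=3131.814 m
→ ECEF (a=6378388.000, f=1/297.0): X=906924.9544, Y=-2119651.3076, Z=-5930466.9734
→ Helmert 7p (PV): X=907169.0475, Y=-2119165.7500, Z=-5930740.9781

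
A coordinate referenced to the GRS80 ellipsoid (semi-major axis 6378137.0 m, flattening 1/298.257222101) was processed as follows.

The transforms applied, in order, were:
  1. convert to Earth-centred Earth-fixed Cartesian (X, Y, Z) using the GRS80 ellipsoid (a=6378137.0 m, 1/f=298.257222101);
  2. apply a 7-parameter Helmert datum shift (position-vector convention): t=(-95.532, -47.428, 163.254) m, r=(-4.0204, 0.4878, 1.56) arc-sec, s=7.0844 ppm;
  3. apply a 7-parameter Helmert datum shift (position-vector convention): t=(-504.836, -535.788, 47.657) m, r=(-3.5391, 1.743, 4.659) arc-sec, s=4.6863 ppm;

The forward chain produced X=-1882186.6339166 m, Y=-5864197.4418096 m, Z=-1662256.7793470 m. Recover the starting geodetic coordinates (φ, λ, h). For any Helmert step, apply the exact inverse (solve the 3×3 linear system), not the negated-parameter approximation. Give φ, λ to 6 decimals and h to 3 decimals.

φ=-15.206939°, λ=-107.792756°, h=1816.430 m

start: X=-1882186.6339, Y=-5864197.4418, Z=-1662256.7793 m
→ Helmert⁻¹: X=-1881791.3750, Y=-5863563.1464, Z=-1662413.1553
→ Helmert⁻¹: X=-1881722.9259, Y=-5863427.5395, Z=-1662683.3678
→ geod (Bowring, a=6378137.000): φ=-15.20693900°, λ=-107.79275600°, h=1816.4300 m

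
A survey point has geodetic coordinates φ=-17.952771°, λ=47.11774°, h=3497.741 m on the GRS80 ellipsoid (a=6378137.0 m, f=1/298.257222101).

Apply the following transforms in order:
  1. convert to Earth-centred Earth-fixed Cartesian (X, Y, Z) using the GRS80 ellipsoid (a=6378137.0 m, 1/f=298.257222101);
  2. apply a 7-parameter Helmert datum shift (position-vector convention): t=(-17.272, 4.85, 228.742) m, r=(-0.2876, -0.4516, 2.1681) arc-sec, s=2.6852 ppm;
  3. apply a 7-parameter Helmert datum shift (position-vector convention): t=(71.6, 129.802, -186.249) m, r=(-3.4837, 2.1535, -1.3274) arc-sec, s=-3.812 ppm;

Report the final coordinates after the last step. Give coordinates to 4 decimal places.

start: φ=-17.952771°, λ=47.117740°, h=3497.741 m
→ ECEF (a=6378137.000, f=1/298.257222101): X=4132537.6374, Y=4449902.3351, Z=-1954490.4591
→ Helmert 7p (PV): X=4132488.9671, Y=4449959.8470, Z=-1954264.1221
→ Helmert 7p (PV): X=4132553.0480, Y=4450013.0853, Z=-1954561.2234

X=4132553.0480 m, Y=4450013.0853 m, Z=-1954561.2234 m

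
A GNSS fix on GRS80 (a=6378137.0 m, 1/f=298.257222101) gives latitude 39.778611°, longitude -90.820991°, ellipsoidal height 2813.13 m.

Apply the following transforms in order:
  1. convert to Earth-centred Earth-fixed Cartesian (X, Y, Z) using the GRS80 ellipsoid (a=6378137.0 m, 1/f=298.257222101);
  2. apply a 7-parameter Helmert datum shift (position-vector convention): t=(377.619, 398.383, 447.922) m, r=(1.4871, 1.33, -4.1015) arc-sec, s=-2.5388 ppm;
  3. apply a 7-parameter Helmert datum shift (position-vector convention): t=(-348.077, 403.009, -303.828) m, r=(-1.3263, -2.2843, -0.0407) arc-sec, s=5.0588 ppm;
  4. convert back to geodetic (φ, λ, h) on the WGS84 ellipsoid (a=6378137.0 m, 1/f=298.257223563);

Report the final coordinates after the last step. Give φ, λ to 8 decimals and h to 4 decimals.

φ=39.78417744°, λ=-90.82214982°, h=2305.2443 m

start: φ=39.778611°, λ=-90.820991°, h=2813.130 m
→ ECEF (a=6378137.000, f=1/298.257222101): X=-70362.0437, Y=-4910129.6208, Z=4060924.5714
→ Helmert 7p (PV): X=-70055.6971, Y=-4909746.6506, Z=4061327.2369
→ Helmert 7p (PV): X=-70450.0751, Y=-4909342.3504, Z=4061074.7487
→ geod (Bowring, a=6378137.000): φ=39.78417744°, λ=-90.82214982°, h=2305.2443 m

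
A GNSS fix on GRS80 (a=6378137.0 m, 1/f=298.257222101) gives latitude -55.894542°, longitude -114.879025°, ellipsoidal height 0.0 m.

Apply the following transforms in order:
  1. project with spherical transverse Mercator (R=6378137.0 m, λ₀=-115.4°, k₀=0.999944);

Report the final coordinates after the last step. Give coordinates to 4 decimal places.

start: φ=-55.894542°, λ=-114.879025°, h=0.000 m
→ tm (R=6378137.0, λ₀=-115.4°): E=32516.6616, N=-6221925.9208

E=32516.6616 m, N=-6221925.9208 m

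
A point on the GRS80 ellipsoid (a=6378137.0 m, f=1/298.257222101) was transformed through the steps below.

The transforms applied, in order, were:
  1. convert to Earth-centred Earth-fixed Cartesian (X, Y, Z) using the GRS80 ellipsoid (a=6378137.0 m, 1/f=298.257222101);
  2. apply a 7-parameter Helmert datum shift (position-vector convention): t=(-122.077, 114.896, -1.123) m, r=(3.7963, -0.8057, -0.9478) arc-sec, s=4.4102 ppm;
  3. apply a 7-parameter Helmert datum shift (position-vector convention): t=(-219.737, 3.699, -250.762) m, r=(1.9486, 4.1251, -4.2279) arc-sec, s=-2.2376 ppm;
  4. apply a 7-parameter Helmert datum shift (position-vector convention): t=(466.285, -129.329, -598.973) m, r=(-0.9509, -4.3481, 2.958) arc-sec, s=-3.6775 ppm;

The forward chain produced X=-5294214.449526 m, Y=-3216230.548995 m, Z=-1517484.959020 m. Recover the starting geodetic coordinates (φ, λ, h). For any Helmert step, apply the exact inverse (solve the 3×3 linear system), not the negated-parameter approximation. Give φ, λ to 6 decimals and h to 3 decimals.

φ=-13.845231°, λ=-148.721181°, h=726.077 m

start: X=-5294214.4495, Y=-3216230.5490, Z=-1517484.9590 m
→ Helmert⁻¹: X=-5294778.3005, Y=-3216030.1234, Z=-1516794.7757
→ Helmert⁻¹: X=-5294474.1565, Y=-3216163.8694, Z=-1516622.9082
→ Helmert⁻¹: X=-5294319.8751, Y=-3216316.8206, Z=-1516535.2200
→ geod (Bowring, a=6378137.000): φ=-13.84523100°, λ=-148.72118100°, h=726.0770 m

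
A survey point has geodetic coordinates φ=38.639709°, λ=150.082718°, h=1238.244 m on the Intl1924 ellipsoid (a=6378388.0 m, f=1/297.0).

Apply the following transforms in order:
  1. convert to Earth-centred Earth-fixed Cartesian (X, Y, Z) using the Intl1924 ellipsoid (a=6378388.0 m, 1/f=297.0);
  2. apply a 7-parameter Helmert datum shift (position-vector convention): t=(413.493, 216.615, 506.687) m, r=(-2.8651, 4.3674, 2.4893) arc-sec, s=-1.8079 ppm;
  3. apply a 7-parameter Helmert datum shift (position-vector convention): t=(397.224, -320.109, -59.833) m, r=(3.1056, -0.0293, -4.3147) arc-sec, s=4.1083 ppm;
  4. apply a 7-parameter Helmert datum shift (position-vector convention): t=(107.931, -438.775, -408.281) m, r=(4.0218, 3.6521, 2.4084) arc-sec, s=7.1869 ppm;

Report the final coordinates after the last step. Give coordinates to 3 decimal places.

start: φ=38.639709°, λ=150.082718°, h=1238.244 m
→ ECEF (a=6378388.000, f=1/297.0): X=-4324709.9851, Y=2488554.6146, Z=3961993.0132
→ Helmert 7p (PV): X=-4324234.8163, Y=2488769.5716, Z=3962549.5406
→ Helmert 7p (PV): X=-4323803.8595, Y=2488490.4812, Z=3962542.8446
→ Helmert 7p (PV): X=-4323685.8989, Y=2487941.8414, Z=3962288.1209

X=-4323685.899 m, Y=2487941.841 m, Z=3962288.121 m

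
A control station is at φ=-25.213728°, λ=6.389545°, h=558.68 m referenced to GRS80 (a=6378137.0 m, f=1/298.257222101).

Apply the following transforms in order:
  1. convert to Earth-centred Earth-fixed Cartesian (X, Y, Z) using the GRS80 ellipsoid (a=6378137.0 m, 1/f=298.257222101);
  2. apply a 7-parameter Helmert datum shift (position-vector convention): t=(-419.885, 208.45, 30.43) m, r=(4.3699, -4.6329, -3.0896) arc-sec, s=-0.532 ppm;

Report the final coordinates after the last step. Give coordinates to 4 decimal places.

X=5738251.5443 m, Y=642806.6634 m, Z=-2700576.7589 m

start: φ=-25.213728°, λ=6.389545°, h=558.680 m
→ ECEF (a=6378137.000, f=1/298.257222101): X=5738604.1951, Y=642627.2949, Z=-2700751.1346
→ Helmert 7p (PV): X=5738251.5443, Y=642806.6634, Z=-2700576.7589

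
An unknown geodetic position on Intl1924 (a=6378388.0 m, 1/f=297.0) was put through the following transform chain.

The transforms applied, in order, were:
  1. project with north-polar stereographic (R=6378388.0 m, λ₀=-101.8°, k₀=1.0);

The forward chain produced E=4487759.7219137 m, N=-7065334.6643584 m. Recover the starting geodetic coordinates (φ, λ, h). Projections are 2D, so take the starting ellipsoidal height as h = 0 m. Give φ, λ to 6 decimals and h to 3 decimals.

φ=23.459720°, λ=-69.377101°, h=0.000 m

start: E=4487759.7219, N=-7065334.6644 m
→ stereo⁻¹: φ=23.45972000°, λ=-69.37710100°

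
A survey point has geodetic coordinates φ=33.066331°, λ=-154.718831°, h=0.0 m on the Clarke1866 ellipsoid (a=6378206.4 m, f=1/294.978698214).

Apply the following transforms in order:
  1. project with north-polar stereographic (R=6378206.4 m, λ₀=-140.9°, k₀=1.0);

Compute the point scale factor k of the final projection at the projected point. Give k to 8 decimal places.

start: φ=33.066331°, λ=-154.718831°, h=0.000 m
→ into stereo (λ₀=-140.9°): φ=33.06633100°, λ−λ₀=-13.81883100°
scale k = 1.29398783

1.29398783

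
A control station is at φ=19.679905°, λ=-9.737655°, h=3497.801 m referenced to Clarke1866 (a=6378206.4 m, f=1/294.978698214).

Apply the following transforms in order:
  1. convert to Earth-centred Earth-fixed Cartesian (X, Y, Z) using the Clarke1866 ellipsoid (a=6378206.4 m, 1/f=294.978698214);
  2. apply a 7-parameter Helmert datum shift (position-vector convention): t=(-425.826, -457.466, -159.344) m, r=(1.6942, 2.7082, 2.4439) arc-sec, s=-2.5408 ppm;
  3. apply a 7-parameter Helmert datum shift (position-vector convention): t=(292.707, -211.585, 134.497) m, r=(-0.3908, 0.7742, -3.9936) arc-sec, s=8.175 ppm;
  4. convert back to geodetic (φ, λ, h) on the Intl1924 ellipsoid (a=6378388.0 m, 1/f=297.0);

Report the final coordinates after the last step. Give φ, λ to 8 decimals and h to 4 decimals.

start: φ=19.679905°, λ=-9.737655°, h=3497.801 m
→ ECEF (a=6378206.400, f=1/294.978698214): X=5924640.1680, Y=-1016725.2031, Z=2135415.4123
→ Helmert 7p (PV): X=5924239.3725, Y=-1017127.4283, Z=2135164.5029
→ Helmert 7p (PV): X=5924568.8311, Y=-1017457.9861, Z=2135296.1456
→ geod (Bowring, a=6378388.000): φ=19.67789099°, λ=-9.74465378°, h=3310.0114 m

φ=19.67789099°, λ=-9.74465378°, h=3310.0114 m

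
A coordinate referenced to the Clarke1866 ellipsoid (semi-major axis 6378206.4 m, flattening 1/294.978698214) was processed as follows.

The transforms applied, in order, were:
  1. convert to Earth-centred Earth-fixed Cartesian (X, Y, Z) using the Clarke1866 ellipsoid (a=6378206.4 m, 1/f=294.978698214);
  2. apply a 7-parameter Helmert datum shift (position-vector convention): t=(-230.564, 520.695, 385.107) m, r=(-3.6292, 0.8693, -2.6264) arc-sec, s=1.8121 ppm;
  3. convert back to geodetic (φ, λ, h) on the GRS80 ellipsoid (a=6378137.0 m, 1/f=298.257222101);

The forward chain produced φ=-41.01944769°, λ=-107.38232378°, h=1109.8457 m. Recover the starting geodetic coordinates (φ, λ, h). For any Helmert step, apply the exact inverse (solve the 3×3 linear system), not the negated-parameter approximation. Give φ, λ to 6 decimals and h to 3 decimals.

start: φ=-41.019448°, λ=-107.382324°, h=1109.846 m
→ ECEF (a=6378137.000, f=1/298.257222101): X=-1439960.9265, Y=-4599893.5127, Z=-4164781.3494
→ Helmert⁻¹: X=-1439651.6222, Y=-4600350.9157, Z=-4165245.9186
→ geod (Bowring, a=6378206.400): φ=-41.02269000°, λ=-107.37719100°, h=1707.2860 m

φ=-41.022690°, λ=-107.377191°, h=1707.286 m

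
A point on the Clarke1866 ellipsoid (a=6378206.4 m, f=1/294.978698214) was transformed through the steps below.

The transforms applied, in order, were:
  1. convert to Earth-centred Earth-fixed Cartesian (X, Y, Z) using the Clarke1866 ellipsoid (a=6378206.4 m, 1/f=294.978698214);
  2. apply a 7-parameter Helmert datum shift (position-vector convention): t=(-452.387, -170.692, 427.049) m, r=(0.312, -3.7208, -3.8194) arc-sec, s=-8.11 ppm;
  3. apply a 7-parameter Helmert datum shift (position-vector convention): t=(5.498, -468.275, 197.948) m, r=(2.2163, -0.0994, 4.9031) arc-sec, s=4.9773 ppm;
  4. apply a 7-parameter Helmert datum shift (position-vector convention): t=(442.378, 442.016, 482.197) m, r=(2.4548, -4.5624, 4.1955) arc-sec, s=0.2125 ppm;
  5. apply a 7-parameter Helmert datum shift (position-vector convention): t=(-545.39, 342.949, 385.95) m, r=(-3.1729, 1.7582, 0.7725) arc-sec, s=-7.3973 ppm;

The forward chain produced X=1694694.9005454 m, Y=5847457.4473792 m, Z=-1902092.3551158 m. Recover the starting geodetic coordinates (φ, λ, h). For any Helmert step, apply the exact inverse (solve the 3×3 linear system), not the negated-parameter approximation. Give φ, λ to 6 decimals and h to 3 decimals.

φ=-17.475177°, λ=73.830967°, h=2551.477 m

start: X=1694694.9005, Y=5847457.4474, Z=-1902092.3551 m
→ Helmert⁻¹: X=1695290.9456, Y=5847180.6662, Z=-1902387.9826
→ Helmert⁻¹: X=1694925.0388, Y=5846680.2846, Z=-1902976.8481
→ Helmert⁻¹: X=1695049.1774, Y=5847058.7139, Z=-1903228.9665
→ Helmert⁻¹: X=1695372.6996, Y=5847305.3409, Z=-1903710.8818
→ geod (Bowring, a=6378206.400): φ=-17.47517700°, λ=73.83096700°, h=2551.4770 m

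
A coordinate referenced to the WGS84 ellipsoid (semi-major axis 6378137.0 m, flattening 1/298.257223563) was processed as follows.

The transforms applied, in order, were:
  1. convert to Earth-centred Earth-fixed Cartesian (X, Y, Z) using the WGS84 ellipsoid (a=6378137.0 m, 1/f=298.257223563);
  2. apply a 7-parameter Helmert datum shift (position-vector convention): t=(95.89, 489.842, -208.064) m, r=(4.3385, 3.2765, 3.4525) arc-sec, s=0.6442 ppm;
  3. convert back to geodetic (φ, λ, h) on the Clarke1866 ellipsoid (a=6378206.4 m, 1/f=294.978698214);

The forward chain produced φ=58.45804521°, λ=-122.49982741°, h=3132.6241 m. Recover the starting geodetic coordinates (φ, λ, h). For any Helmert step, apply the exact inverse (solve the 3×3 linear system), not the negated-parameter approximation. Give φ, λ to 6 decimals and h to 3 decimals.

start: φ=58.458045°, λ=-122.499827°, h=3132.624 m
→ ECEF (a=6378206.400, f=1/294.978698214): X=-1798041.0211, Y=-2822377.8193, Z=5415070.4941
→ Helmert⁻¹: X=-1798269.0217, Y=-2822721.8395, Z=5415305.8763
→ geod (Bowring, a=6378137.000): φ=58.45408800°, λ=-122.49995500°, h=3445.8640 m

φ=58.454088°, λ=-122.499955°, h=3445.864 m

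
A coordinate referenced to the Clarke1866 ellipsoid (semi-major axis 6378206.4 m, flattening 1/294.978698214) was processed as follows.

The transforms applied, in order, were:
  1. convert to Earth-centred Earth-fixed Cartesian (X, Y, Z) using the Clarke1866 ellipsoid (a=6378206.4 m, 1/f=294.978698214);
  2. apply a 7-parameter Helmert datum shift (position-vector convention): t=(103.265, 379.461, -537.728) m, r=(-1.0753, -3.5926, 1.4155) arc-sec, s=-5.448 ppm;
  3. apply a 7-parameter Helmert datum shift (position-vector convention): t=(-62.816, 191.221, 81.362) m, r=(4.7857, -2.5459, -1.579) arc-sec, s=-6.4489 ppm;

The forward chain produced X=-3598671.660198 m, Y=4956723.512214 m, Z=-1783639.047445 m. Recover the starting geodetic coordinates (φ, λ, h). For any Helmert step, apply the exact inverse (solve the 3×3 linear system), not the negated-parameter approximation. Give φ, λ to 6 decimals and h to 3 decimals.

φ=-16.336782°, λ=125.984400°, h=2745.599 m

start: X=-3598671.6602, Y=4956723.5122, Z=-1783639.0474 m
→ Helmert⁻¹: X=-3598692.0117, Y=4956495.3196, Z=-1783802.4936
→ Helmert⁻¹: X=-3598811.9295, Y=4956176.8527, Z=-1783185.9613
→ geod (Bowring, a=6378206.400): φ=-16.33678200°, λ=125.98440000°, h=2745.5990 m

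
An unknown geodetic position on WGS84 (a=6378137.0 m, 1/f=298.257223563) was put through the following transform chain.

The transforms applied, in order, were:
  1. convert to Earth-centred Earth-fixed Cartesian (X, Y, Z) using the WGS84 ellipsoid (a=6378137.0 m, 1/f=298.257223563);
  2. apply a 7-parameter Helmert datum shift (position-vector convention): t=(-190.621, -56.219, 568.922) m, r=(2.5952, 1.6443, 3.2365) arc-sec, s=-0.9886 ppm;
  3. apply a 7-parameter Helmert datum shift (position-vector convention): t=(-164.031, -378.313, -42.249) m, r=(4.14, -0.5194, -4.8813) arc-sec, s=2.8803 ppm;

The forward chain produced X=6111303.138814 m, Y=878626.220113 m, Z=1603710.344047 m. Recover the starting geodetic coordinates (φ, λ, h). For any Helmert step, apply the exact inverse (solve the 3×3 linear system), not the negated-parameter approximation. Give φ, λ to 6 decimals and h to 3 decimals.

start: X=6111303.1388, Y=878626.2201, Z=1603710.3440 m
→ Helmert⁻¹: X=6111432.7994, Y=879178.8183, Z=1603714.9382
→ Helmert⁻¹: X=6111630.4770, Y=879160.1800, Z=1603185.2602
→ geod (Bowring, a=6378137.000): φ=14.64898500°, λ=8.18586300°, h=2495.2370 m

φ=14.648985°, λ=8.185863°, h=2495.237 m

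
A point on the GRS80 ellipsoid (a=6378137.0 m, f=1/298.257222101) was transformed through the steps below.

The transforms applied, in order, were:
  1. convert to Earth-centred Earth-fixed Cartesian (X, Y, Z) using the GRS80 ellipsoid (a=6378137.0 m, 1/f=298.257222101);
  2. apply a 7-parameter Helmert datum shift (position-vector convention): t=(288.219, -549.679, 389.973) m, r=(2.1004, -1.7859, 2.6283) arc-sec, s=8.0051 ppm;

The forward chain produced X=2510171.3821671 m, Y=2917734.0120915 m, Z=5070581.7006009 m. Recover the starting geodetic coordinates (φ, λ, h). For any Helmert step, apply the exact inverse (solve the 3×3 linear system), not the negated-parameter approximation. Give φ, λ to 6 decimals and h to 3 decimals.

φ=52.979669°, λ=49.301948°, h=1149.956 m

start: X=2510171.3822, Y=2917734.0121, Z=5070581.7006 m
→ Helmert⁻¹: X=2509944.1556, Y=2918279.9765, Z=5070099.6918
→ geod (Bowring, a=6378137.000): φ=52.97966900°, λ=49.30194800°, h=1149.9560 m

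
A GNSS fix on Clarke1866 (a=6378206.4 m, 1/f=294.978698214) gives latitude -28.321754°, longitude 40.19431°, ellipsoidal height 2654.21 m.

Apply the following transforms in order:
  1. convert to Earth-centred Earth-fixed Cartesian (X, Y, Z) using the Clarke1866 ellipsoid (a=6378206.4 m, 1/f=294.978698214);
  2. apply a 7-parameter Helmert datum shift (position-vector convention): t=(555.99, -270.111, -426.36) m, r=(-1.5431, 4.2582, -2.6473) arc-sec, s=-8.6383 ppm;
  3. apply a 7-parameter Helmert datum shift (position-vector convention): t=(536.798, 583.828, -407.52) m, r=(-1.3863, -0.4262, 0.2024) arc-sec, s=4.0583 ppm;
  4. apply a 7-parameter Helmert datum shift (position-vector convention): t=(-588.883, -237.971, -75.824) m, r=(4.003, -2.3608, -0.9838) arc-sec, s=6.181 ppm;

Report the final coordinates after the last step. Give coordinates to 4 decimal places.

X=4294464.1457 m, Y=3627934.0482 m, Z=-3009960.2034 m

start: φ=-28.321754°, λ=40.194310°, h=2654.210 m
→ ECEF (a=6378206.400, f=1/294.978698214): X=4293914.4999, Y=3627908.1979, Z=-3009033.9517
→ Helmert 7p (PV): X=4294417.8407, Y=3627529.1275, Z=-3009550.1038
→ Helmert 7p (PV): X=4294974.7258, Y=3628111.6638, Z=-3009985.3446
→ Helmert 7p (PV): X=4294464.1457, Y=3627934.0482, Z=-3009960.2034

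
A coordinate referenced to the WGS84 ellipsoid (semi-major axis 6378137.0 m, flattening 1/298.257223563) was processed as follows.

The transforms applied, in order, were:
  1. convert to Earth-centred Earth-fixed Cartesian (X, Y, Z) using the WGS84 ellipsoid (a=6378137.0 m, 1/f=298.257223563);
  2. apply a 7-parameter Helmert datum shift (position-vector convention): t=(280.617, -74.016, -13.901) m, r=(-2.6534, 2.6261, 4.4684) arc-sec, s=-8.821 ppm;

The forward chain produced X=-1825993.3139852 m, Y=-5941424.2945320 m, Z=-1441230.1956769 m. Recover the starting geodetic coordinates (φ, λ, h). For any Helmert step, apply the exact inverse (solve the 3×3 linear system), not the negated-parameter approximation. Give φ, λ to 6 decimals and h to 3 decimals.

start: X=-1825993.3140, Y=-5941424.2945, Z=-1441230.1957 m
→ Helmert⁻¹: X=-1826400.3999, Y=-5941344.5803, Z=-1441328.6907
→ geod (Bowring, a=6378137.000): φ=-13.14013900°, λ=-107.08770200°, h=3613.1580 m

φ=-13.140139°, λ=-107.087702°, h=3613.158 m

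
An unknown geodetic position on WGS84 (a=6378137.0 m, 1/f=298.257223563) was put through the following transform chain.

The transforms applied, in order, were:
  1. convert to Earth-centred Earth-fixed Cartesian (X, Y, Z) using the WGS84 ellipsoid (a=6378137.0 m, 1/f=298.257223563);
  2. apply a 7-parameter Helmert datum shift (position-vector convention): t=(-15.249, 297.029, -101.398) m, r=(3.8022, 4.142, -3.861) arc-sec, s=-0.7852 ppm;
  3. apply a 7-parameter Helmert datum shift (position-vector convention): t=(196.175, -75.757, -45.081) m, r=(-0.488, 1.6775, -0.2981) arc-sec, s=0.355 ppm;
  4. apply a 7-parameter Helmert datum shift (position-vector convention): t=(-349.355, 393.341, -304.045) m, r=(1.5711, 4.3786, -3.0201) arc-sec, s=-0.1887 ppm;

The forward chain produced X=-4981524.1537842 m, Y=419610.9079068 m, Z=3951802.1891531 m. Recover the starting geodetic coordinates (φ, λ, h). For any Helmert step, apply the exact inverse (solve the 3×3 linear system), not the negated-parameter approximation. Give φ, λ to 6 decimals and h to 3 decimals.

φ=38.514859°, λ=175.193116°, h=2695.956 m

start: X=-4981524.1538, Y=419610.9079, Z=3951802.1892 m
→ Helmert⁻¹: X=-4981265.7694, Y=419174.8130, Z=3951998.0445
→ Helmert⁻¹: X=-4981492.9226, Y=419233.8718, Z=3952002.2012
→ Helmert⁻¹: X=-4981568.7866, Y=418916.7730, Z=3951998.9454
→ geod (Bowring, a=6378137.000): φ=38.51485900°, λ=175.19311600°, h=2695.9560 m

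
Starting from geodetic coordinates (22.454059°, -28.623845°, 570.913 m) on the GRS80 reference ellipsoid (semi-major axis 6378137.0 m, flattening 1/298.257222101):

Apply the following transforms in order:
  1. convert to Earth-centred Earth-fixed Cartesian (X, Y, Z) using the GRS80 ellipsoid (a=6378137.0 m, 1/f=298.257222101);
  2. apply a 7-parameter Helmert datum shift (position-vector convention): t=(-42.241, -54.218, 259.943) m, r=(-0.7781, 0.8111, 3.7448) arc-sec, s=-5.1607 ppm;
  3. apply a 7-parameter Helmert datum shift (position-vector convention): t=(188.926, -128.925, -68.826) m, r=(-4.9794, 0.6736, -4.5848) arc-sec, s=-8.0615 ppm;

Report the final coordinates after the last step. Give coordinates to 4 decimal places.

X=5177246.5307 m, Y=-2825575.5542 m, Z=2421374.8513 m

start: φ=22.454059°, λ=-28.623845°, h=570.913 m
→ ECEF (a=6378137.000, f=1/298.257222101): X=5177162.3756, Y=-2825476.2745, Z=2421174.1488
→ Helmert 7p (PV): X=5177154.2348, Y=-2825412.7852, Z=2421411.8973
→ Helmert 7p (PV): X=5177246.5307, Y=-2825575.5542, Z=2421374.8513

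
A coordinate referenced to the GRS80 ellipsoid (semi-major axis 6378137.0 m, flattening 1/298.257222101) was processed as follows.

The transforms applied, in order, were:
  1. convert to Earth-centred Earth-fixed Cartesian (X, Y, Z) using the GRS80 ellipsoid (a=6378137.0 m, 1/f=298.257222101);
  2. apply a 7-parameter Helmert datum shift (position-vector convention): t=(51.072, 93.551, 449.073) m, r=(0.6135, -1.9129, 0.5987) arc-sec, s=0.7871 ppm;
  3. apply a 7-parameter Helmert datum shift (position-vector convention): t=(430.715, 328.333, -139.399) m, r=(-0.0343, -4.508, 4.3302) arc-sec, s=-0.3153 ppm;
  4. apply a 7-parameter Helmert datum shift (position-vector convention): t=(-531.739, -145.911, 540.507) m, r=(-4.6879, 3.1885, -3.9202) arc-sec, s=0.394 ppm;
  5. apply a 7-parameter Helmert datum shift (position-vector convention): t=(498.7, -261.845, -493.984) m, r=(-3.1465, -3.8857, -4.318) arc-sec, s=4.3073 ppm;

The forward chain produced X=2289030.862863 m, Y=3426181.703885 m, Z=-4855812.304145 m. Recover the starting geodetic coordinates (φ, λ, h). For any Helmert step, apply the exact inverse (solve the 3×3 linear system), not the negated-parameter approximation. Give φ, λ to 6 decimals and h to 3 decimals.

start: X=2289030.8629, Y=3426181.7039, Z=-4855812.3041 m
→ Helmert⁻¹: X=2288359.1073, Y=3426550.7611, Z=-4855288.2451
→ Helmert⁻¹: X=2288899.8760, Y=3426849.1827, Z=-4855713.5724
→ Helmert⁻¹: X=2288435.6942, Y=3426474.6955, Z=-4855625.1493
→ Helmert⁻¹: X=2288347.7308, Y=3426357.3618, Z=-4856101.8133
→ geod (Bowring, a=6378137.000): φ=-49.87610600°, λ=56.26238400°, h=2853.7070 m

φ=-49.876106°, λ=56.262384°, h=2853.707 m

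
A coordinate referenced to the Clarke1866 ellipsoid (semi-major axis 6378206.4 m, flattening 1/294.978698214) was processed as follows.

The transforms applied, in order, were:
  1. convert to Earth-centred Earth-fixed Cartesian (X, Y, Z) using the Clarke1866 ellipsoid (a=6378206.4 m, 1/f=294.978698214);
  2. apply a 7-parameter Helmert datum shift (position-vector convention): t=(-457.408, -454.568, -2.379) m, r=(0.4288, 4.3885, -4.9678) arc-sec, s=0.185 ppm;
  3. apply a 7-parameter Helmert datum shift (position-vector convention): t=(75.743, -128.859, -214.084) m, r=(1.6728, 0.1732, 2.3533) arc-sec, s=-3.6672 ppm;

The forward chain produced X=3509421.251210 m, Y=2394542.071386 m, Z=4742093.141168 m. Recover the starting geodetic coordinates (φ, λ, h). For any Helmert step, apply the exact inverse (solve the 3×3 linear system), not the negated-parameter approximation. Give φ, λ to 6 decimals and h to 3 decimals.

start: X=3509421.2512, Y=2394542.0714, Z=4742093.1412 m
→ Helmert⁻¹: X=3509381.7168, Y=2394678.1331, Z=4742308.1423
→ Helmert⁻¹: X=3509679.8884, Y=2395226.6460, Z=4742379.3367
→ geod (Bowring, a=6378206.400): φ=48.33333900°, λ=34.31209000°, h=1320.1570 m

φ=48.333339°, λ=34.312090°, h=1320.157 m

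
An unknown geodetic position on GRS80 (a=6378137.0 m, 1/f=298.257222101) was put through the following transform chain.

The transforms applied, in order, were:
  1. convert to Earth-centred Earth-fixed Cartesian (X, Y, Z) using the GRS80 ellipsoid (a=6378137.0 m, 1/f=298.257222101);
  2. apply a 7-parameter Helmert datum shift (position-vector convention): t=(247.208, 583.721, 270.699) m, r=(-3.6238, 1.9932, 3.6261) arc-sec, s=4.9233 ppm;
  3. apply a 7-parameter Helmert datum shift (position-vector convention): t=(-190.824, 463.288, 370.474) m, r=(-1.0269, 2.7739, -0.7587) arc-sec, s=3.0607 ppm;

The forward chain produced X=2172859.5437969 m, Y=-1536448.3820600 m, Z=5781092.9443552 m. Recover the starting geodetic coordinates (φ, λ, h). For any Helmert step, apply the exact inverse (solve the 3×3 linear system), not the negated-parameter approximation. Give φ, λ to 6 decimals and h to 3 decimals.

start: X=2172859.5438, Y=-1536448.3821, Z=5781092.9444 m
→ Helmert⁻¹: X=2172971.6294, Y=-1536927.7529, Z=5780726.3483
→ Helmert⁻¹: X=2172630.8350, Y=-1537643.6531, Z=5780421.1710
→ geod (Bowring, a=6378137.000): φ=65.42120900°, λ=-35.28832200°, h=3321.4890 m

φ=65.421209°, λ=-35.288322°, h=3321.489 m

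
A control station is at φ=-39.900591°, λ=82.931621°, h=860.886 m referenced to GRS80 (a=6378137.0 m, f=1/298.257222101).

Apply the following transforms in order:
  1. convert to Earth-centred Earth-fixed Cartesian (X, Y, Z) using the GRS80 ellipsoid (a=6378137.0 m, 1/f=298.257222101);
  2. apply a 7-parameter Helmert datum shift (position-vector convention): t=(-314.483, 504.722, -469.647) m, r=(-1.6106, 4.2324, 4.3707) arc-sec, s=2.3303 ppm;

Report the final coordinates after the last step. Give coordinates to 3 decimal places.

X=602520.040 m, Y=4863709.219 m, Z=-4070605.718 m

start: φ=-39.900591°, λ=82.931621°, h=860.886 m
→ ECEF (a=6378137.000, f=1/298.257222101): X=603019.6829, Y=4863212.1678, Z=-4070076.2386
→ Helmert 7p (PV): X=602520.0395, Y=4863709.2195, Z=-4070605.7177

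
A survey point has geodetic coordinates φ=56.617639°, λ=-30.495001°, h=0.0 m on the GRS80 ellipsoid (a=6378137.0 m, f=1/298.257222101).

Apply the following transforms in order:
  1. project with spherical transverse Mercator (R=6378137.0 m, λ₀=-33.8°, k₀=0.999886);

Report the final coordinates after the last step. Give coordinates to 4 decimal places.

E=202365.8310 m, N=6306804.0287 m

start: φ=56.617639°, λ=-30.495001°, h=0.000 m
→ tm (R=6378137.0, λ₀=-33.8°): E=202365.8310, N=6306804.0287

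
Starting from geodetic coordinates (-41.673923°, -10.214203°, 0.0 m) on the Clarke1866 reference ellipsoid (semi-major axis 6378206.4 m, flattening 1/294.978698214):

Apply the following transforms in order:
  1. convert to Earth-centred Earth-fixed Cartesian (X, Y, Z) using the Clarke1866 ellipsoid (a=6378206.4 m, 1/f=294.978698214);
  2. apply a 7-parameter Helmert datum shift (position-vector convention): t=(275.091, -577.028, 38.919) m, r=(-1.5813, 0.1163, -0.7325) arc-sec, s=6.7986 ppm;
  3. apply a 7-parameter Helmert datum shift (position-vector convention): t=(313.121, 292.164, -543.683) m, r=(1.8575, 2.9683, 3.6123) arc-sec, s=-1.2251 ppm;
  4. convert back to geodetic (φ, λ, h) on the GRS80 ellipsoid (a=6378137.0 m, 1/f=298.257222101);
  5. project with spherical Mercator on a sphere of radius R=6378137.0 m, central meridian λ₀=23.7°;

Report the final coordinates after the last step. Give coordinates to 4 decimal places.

start: φ=-41.673923°, λ=-10.214203°, h=0.000 m
→ ECEF (a=6378206.400, f=1/294.978698214): X=4695670.0336, Y=-846086.1356, Z=-4218420.1430
→ Helmert 7p (PV): X=4695971.6653, Y=-846717.9316, Z=-4218406.0645
→ Helmert 7p (PV): X=4696233.1560, Y=-846304.5017, Z=-4219019.7830
→ geod (Bowring, a=6378137.000): φ=-41.67227959°, λ=-10.21558437°, h=805.9963 m
→ merc (R=6378137.0, λ₀=23.7°): E=-3775465.5823, N=-5112014.2303

E=-3775465.5823 m, N=-5112014.2303 m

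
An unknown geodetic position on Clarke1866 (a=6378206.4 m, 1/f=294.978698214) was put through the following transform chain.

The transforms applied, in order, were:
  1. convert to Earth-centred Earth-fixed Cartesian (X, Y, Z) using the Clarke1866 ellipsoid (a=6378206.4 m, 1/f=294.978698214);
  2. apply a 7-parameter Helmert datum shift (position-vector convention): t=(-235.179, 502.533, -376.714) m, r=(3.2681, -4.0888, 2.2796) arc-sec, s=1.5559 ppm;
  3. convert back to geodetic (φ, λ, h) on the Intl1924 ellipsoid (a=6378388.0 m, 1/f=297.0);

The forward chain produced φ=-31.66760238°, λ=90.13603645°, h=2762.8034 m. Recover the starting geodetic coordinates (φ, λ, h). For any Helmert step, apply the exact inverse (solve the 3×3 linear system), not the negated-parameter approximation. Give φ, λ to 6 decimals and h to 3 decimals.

φ=-31.669180°, λ=90.133634°, h=2349.130 m

start: φ=-31.667602°, λ=90.136036°, h=2762.803 m
→ ECEF (a=6378388.000, f=1/297.0): X=-12906.7983, Y=5436070.1379, Z=-3330617.6233
→ Helmert⁻¹: X=-12677.5445, Y=5435506.5215, Z=-3330321.5977
→ geod (Bowring, a=6378206.400): φ=-31.66918000°, λ=90.13363400°, h=2349.1300 m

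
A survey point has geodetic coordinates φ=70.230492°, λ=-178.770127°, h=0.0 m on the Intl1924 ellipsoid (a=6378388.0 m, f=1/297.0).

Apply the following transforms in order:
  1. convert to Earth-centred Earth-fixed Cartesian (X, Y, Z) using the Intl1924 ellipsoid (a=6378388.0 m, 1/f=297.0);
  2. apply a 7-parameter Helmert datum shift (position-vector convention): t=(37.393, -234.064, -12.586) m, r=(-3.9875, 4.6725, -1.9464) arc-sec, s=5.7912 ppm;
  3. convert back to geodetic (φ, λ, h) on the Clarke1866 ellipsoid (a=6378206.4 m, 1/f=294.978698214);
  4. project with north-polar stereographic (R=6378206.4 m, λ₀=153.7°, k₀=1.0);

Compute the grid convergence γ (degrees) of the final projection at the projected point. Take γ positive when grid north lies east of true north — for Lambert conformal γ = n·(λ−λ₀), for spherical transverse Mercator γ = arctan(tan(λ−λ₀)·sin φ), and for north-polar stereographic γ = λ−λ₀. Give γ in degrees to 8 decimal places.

27.53256668

start: φ=70.230492°, λ=-178.770127°, h=0.000 m
→ ECEF (a=6378388.000, f=1/297.0): X=-2163360.2357, Y=-46444.3818, Z=5979926.6179
→ Helmert 7p (PV): X=-2163200.3458, Y=-46542.6960, Z=5979998.5674
→ geod (Bowring, a=6378206.400): φ=70.23287888°, λ=-178.76743332°, h=325.6909 m
→ into stereo (λ₀=153.7°): φ=70.23287888°, λ−λ₀=27.53256668°
convergence γ = 27.53256668°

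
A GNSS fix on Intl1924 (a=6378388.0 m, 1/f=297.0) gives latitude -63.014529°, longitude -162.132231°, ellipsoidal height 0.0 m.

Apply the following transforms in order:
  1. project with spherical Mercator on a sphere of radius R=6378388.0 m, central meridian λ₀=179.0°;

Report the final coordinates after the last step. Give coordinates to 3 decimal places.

E=2100433.093 m, N=-9104172.601 m

start: φ=-63.014529°, λ=-162.132231°, h=0.000 m
→ merc (R=6378388.0, λ₀=179.0°): E=2100433.0930, N=-9104172.6014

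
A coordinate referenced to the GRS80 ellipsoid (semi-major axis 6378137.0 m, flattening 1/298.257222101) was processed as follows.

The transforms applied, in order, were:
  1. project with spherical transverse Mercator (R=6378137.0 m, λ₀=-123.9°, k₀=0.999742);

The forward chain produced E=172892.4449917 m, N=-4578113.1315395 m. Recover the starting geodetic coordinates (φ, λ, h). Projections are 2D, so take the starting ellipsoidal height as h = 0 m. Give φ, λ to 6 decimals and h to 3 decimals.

start: E=172892.4450, N=-4578113.1315 m
→ tm⁻¹: φ=-41.11811500°, λ=-121.83792600°

φ=-41.118115°, λ=-121.837926°, h=0.000 m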